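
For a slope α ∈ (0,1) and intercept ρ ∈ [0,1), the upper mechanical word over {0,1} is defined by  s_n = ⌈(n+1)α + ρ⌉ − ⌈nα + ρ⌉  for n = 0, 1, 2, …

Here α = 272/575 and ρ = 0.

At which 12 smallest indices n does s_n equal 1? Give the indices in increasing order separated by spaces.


0 2 4 6 8 10 12 14 16 19 21 23

n=0: ⌈272/575⌉−⌈0/575⌉ = 1−0 = 1  ← one
n=1: ⌈544/575⌉−⌈272/575⌉ = 1−1 = 0
n=2: ⌈816/575⌉−⌈544/575⌉ = 2−1 = 1  ← one
n=3: ⌈1088/575⌉−⌈816/575⌉ = 2−2 = 0
n=4: ⌈1360/575⌉−⌈1088/575⌉ = 3−2 = 1  ← one
n=5: ⌈1632/575⌉−⌈1360/575⌉ = 3−3 = 0
n=6: ⌈1904/575⌉−⌈1632/575⌉ = 4−3 = 1  ← one
n=7: ⌈2176/575⌉−⌈1904/575⌉ = 4−4 = 0
n=8: ⌈2448/575⌉−⌈2176/575⌉ = 5−4 = 1  ← one
n=9: ⌈2720/575⌉−⌈2448/575⌉ = 5−5 = 0
n=10: ⌈2992/575⌉−⌈2720/575⌉ = 6−5 = 1  ← one
n=11: ⌈3264/575⌉−⌈2992/575⌉ = 6−6 = 0
n=12: ⌈3536/575⌉−⌈3264/575⌉ = 7−6 = 1  ← one
n=13: ⌈3808/575⌉−⌈3536/575⌉ = 7−7 = 0
n=14: ⌈4080/575⌉−⌈3808/575⌉ = 8−7 = 1  ← one
n=15: ⌈4352/575⌉−⌈4080/575⌉ = 8−8 = 0
n=16: ⌈4624/575⌉−⌈4352/575⌉ = 9−8 = 1  ← one
n=17: ⌈4896/575⌉−⌈4624/575⌉ = 9−9 = 0
n=18: ⌈5168/575⌉−⌈4896/575⌉ = 9−9 = 0
n=19: ⌈5440/575⌉−⌈5168/575⌉ = 10−9 = 1  ← one
n=20: ⌈5712/575⌉−⌈5440/575⌉ = 10−10 = 0
n=21: ⌈5984/575⌉−⌈5712/575⌉ = 11−10 = 1  ← one
n=22: ⌈6256/575⌉−⌈5984/575⌉ = 11−11 = 0
n=23: ⌈6528/575⌉−⌈6256/575⌉ = 12−11 = 1  ← one
positions of the first 12 ones: 0 2 4 6 8 10 12 14 16 19 21 23


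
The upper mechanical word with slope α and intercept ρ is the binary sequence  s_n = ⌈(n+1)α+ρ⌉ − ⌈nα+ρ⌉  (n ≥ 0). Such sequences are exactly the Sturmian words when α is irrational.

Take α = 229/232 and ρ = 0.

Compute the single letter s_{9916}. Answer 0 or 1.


(n+1)α + ρ = (9917·229) / 232 = 2270993/232
nα + ρ     = (9916·229) / 232 = 2270764/232
⌈2270993/232⌉ = 9789,  ⌈2270764/232⌉ = 9788
s_{9916} = 9789 − 9788 = 1

1


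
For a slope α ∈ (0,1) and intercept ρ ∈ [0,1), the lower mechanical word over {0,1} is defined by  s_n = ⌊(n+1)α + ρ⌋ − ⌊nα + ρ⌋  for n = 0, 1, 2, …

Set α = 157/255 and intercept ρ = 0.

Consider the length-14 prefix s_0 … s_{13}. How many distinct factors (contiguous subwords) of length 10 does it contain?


5

t_n = ⌊(n·157)/255⌋ for n = 0 … 14:
  n=0…9: ⌊0/255⌋=0 ⌊157/255⌋=0 ⌊314/255⌋=1 ⌊471/255⌋=1 ⌊628/255⌋=2 ⌊785/255⌋=3 ⌊942/255⌋=3 ⌊1099/255⌋=4 ⌊1256/255⌋=4 ⌊1413/255⌋=5
  n=10…14: ⌊1570/255⌋=6 ⌊1727/255⌋=6 ⌊1884/255⌋=7 ⌊2041/255⌋=8 ⌊2198/255⌋=8
s_n = t_(n+1) − t_n for n = 0 … 13 gives
prefix = 01011010110110
slide a length-10 window over [0..9] … [4..13] (5 windows); first occurrence of each distinct factor:
  [  0..  9] 0101101011
  [  1.. 10] 1011010110
  [  2.. 11] 0110101101
  [  3.. 12] 1101011011
  [  4.. 13] 1010110110
distinct factors: {0101101011, 0110101101, 1010110110, 1011010110, 1101011011}
count = 5  (Sturmian bound for length 10 is 11)


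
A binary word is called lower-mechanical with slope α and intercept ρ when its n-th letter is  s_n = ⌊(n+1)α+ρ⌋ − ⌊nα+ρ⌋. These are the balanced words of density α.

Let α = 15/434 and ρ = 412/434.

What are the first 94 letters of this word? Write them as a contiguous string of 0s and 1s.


n=0: ⌊(1·15+412)/434⌋ − ⌊(0·15+412)/434⌋ = ⌊427/434⌋ − ⌊412/434⌋ = 0 − 0 = 0
n=1: ⌊(2·15+412)/434⌋ − ⌊(1·15+412)/434⌋ = ⌊442/434⌋ − ⌊427/434⌋ = 1 − 0 = 1
n=2: ⌊(3·15+412)/434⌋ − ⌊(2·15+412)/434⌋ = ⌊457/434⌋ − ⌊442/434⌋ = 1 − 1 = 0
n=3: ⌊(4·15+412)/434⌋ − ⌊(3·15+412)/434⌋ = ⌊472/434⌋ − ⌊457/434⌋ = 1 − 1 = 0
n=4: ⌊(5·15+412)/434⌋ − ⌊(4·15+412)/434⌋ = ⌊487/434⌋ − ⌊472/434⌋ = 1 − 1 = 0
n=5: ⌊(6·15+412)/434⌋ − ⌊(5·15+412)/434⌋ = ⌊502/434⌋ − ⌊487/434⌋ = 1 − 1 = 0
n=6: ⌊(7·15+412)/434⌋ − ⌊(6·15+412)/434⌋ = ⌊517/434⌋ − ⌊502/434⌋ = 1 − 1 = 0
n=7: ⌊(8·15+412)/434⌋ − ⌊(7·15+412)/434⌋ = ⌊532/434⌋ − ⌊517/434⌋ = 1 − 1 = 0
n=8: ⌊(9·15+412)/434⌋ − ⌊(8·15+412)/434⌋ = ⌊547/434⌋ − ⌊532/434⌋ = 1 − 1 = 0
n=9: ⌊(10·15+412)/434⌋ − ⌊(9·15+412)/434⌋ = ⌊562/434⌋ − ⌊547/434⌋ = 1 − 1 = 0
n=10: ⌊(11·15+412)/434⌋ − ⌊(10·15+412)/434⌋ = ⌊577/434⌋ − ⌊562/434⌋ = 1 − 1 = 0
n=11: ⌊(12·15+412)/434⌋ − ⌊(11·15+412)/434⌋ = ⌊592/434⌋ − ⌊577/434⌋ = 1 − 1 = 0
n=12: ⌊(13·15+412)/434⌋ − ⌊(12·15+412)/434⌋ = ⌊607/434⌋ − ⌊592/434⌋ = 1 − 1 = 0
n=13: ⌊(14·15+412)/434⌋ − ⌊(13·15+412)/434⌋ = ⌊622/434⌋ − ⌊607/434⌋ = 1 − 1 = 0
n=14: ⌊(15·15+412)/434⌋ − ⌊(14·15+412)/434⌋ = ⌊637/434⌋ − ⌊622/434⌋ = 1 − 1 = 0
n=15: ⌊(16·15+412)/434⌋ − ⌊(15·15+412)/434⌋ = ⌊652/434⌋ − ⌊637/434⌋ = 1 − 1 = 0
n=16: ⌊(17·15+412)/434⌋ − ⌊(16·15+412)/434⌋ = ⌊667/434⌋ − ⌊652/434⌋ = 1 − 1 = 0
n=17: ⌊(18·15+412)/434⌋ − ⌊(17·15+412)/434⌋ = ⌊682/434⌋ − ⌊667/434⌋ = 1 − 1 = 0
n=18: ⌊(19·15+412)/434⌋ − ⌊(18·15+412)/434⌋ = ⌊697/434⌋ − ⌊682/434⌋ = 1 − 1 = 0
n=19: ⌊(20·15+412)/434⌋ − ⌊(19·15+412)/434⌋ = ⌊712/434⌋ − ⌊697/434⌋ = 1 − 1 = 0
n=20: ⌊(21·15+412)/434⌋ − ⌊(20·15+412)/434⌋ = ⌊727/434⌋ − ⌊712/434⌋ = 1 − 1 = 0
n=21: ⌊(22·15+412)/434⌋ − ⌊(21·15+412)/434⌋ = ⌊742/434⌋ − ⌊727/434⌋ = 1 − 1 = 0
n=22: ⌊(23·15+412)/434⌋ − ⌊(22·15+412)/434⌋ = ⌊757/434⌋ − ⌊742/434⌋ = 1 − 1 = 0
n=23: ⌊(24·15+412)/434⌋ − ⌊(23·15+412)/434⌋ = ⌊772/434⌋ − ⌊757/434⌋ = 1 − 1 = 0
n=24: ⌊(25·15+412)/434⌋ − ⌊(24·15+412)/434⌋ = ⌊787/434⌋ − ⌊772/434⌋ = 1 − 1 = 0
n=25: ⌊(26·15+412)/434⌋ − ⌊(25·15+412)/434⌋ = ⌊802/434⌋ − ⌊787/434⌋ = 1 − 1 = 0
n=26: ⌊(27·15+412)/434⌋ − ⌊(26·15+412)/434⌋ = ⌊817/434⌋ − ⌊802/434⌋ = 1 − 1 = 0
n=27: ⌊(28·15+412)/434⌋ − ⌊(27·15+412)/434⌋ = ⌊832/434⌋ − ⌊817/434⌋ = 1 − 1 = 0
n=28: ⌊(29·15+412)/434⌋ − ⌊(28·15+412)/434⌋ = ⌊847/434⌋ − ⌊832/434⌋ = 1 − 1 = 0
n=29: ⌊(30·15+412)/434⌋ − ⌊(29·15+412)/434⌋ = ⌊862/434⌋ − ⌊847/434⌋ = 1 − 1 = 0
n=30: ⌊(31·15+412)/434⌋ − ⌊(30·15+412)/434⌋ = ⌊877/434⌋ − ⌊862/434⌋ = 2 − 1 = 1
n=31: ⌊(32·15+412)/434⌋ − ⌊(31·15+412)/434⌋ = ⌊892/434⌋ − ⌊877/434⌋ = 2 − 2 = 0
n=32: ⌊(33·15+412)/434⌋ − ⌊(32·15+412)/434⌋ = ⌊907/434⌋ − ⌊892/434⌋ = 2 − 2 = 0
n=33: ⌊(34·15+412)/434⌋ − ⌊(33·15+412)/434⌋ = ⌊922/434⌋ − ⌊907/434⌋ = 2 − 2 = 0
n=34: ⌊(35·15+412)/434⌋ − ⌊(34·15+412)/434⌋ = ⌊937/434⌋ − ⌊922/434⌋ = 2 − 2 = 0
n=35: ⌊(36·15+412)/434⌋ − ⌊(35·15+412)/434⌋ = ⌊952/434⌋ − ⌊937/434⌋ = 2 − 2 = 0
n=36: ⌊(37·15+412)/434⌋ − ⌊(36·15+412)/434⌋ = ⌊967/434⌋ − ⌊952/434⌋ = 2 − 2 = 0
n=37: ⌊(38·15+412)/434⌋ − ⌊(37·15+412)/434⌋ = ⌊982/434⌋ − ⌊967/434⌋ = 2 − 2 = 0
n=38: ⌊(39·15+412)/434⌋ − ⌊(38·15+412)/434⌋ = ⌊997/434⌋ − ⌊982/434⌋ = 2 − 2 = 0
n=39: ⌊(40·15+412)/434⌋ − ⌊(39·15+412)/434⌋ = ⌊1012/434⌋ − ⌊997/434⌋ = 2 − 2 = 0
n=40: ⌊(41·15+412)/434⌋ − ⌊(40·15+412)/434⌋ = ⌊1027/434⌋ − ⌊1012/434⌋ = 2 − 2 = 0
n=41: ⌊(42·15+412)/434⌋ − ⌊(41·15+412)/434⌋ = ⌊1042/434⌋ − ⌊1027/434⌋ = 2 − 2 = 0
n=42: ⌊(43·15+412)/434⌋ − ⌊(42·15+412)/434⌋ = ⌊1057/434⌋ − ⌊1042/434⌋ = 2 − 2 = 0
n=43: ⌊(44·15+412)/434⌋ − ⌊(43·15+412)/434⌋ = ⌊1072/434⌋ − ⌊1057/434⌋ = 2 − 2 = 0
n=44: ⌊(45·15+412)/434⌋ − ⌊(44·15+412)/434⌋ = ⌊1087/434⌋ − ⌊1072/434⌋ = 2 − 2 = 0
n=45: ⌊(46·15+412)/434⌋ − ⌊(45·15+412)/434⌋ = ⌊1102/434⌋ − ⌊1087/434⌋ = 2 − 2 = 0
n=46: ⌊(47·15+412)/434⌋ − ⌊(46·15+412)/434⌋ = ⌊1117/434⌋ − ⌊1102/434⌋ = 2 − 2 = 0
n=47: ⌊(48·15+412)/434⌋ − ⌊(47·15+412)/434⌋ = ⌊1132/434⌋ − ⌊1117/434⌋ = 2 − 2 = 0
n=48: ⌊(49·15+412)/434⌋ − ⌊(48·15+412)/434⌋ = ⌊1147/434⌋ − ⌊1132/434⌋ = 2 − 2 = 0
n=49: ⌊(50·15+412)/434⌋ − ⌊(49·15+412)/434⌋ = ⌊1162/434⌋ − ⌊1147/434⌋ = 2 − 2 = 0
n=50: ⌊(51·15+412)/434⌋ − ⌊(50·15+412)/434⌋ = ⌊1177/434⌋ − ⌊1162/434⌋ = 2 − 2 = 0
n=51: ⌊(52·15+412)/434⌋ − ⌊(51·15+412)/434⌋ = ⌊1192/434⌋ − ⌊1177/434⌋ = 2 − 2 = 0
n=52: ⌊(53·15+412)/434⌋ − ⌊(52·15+412)/434⌋ = ⌊1207/434⌋ − ⌊1192/434⌋ = 2 − 2 = 0
n=53: ⌊(54·15+412)/434⌋ − ⌊(53·15+412)/434⌋ = ⌊1222/434⌋ − ⌊1207/434⌋ = 2 − 2 = 0
n=54: ⌊(55·15+412)/434⌋ − ⌊(54·15+412)/434⌋ = ⌊1237/434⌋ − ⌊1222/434⌋ = 2 − 2 = 0
n=55: ⌊(56·15+412)/434⌋ − ⌊(55·15+412)/434⌋ = ⌊1252/434⌋ − ⌊1237/434⌋ = 2 − 2 = 0
n=56: ⌊(57·15+412)/434⌋ − ⌊(56·15+412)/434⌋ = ⌊1267/434⌋ − ⌊1252/434⌋ = 2 − 2 = 0
n=57: ⌊(58·15+412)/434⌋ − ⌊(57·15+412)/434⌋ = ⌊1282/434⌋ − ⌊1267/434⌋ = 2 − 2 = 0
n=58: ⌊(59·15+412)/434⌋ − ⌊(58·15+412)/434⌋ = ⌊1297/434⌋ − ⌊1282/434⌋ = 2 − 2 = 0
n=59: ⌊(60·15+412)/434⌋ − ⌊(59·15+412)/434⌋ = ⌊1312/434⌋ − ⌊1297/434⌋ = 3 − 2 = 1
n=60: ⌊(61·15+412)/434⌋ − ⌊(60·15+412)/434⌋ = ⌊1327/434⌋ − ⌊1312/434⌋ = 3 − 3 = 0
n=61: ⌊(62·15+412)/434⌋ − ⌊(61·15+412)/434⌋ = ⌊1342/434⌋ − ⌊1327/434⌋ = 3 − 3 = 0
n=62: ⌊(63·15+412)/434⌋ − ⌊(62·15+412)/434⌋ = ⌊1357/434⌋ − ⌊1342/434⌋ = 3 − 3 = 0
n=63: ⌊(64·15+412)/434⌋ − ⌊(63·15+412)/434⌋ = ⌊1372/434⌋ − ⌊1357/434⌋ = 3 − 3 = 0
n=64: ⌊(65·15+412)/434⌋ − ⌊(64·15+412)/434⌋ = ⌊1387/434⌋ − ⌊1372/434⌋ = 3 − 3 = 0
n=65: ⌊(66·15+412)/434⌋ − ⌊(65·15+412)/434⌋ = ⌊1402/434⌋ − ⌊1387/434⌋ = 3 − 3 = 0
n=66: ⌊(67·15+412)/434⌋ − ⌊(66·15+412)/434⌋ = ⌊1417/434⌋ − ⌊1402/434⌋ = 3 − 3 = 0
n=67: ⌊(68·15+412)/434⌋ − ⌊(67·15+412)/434⌋ = ⌊1432/434⌋ − ⌊1417/434⌋ = 3 − 3 = 0
n=68: ⌊(69·15+412)/434⌋ − ⌊(68·15+412)/434⌋ = ⌊1447/434⌋ − ⌊1432/434⌋ = 3 − 3 = 0
n=69: ⌊(70·15+412)/434⌋ − ⌊(69·15+412)/434⌋ = ⌊1462/434⌋ − ⌊1447/434⌋ = 3 − 3 = 0
n=70: ⌊(71·15+412)/434⌋ − ⌊(70·15+412)/434⌋ = ⌊1477/434⌋ − ⌊1462/434⌋ = 3 − 3 = 0
n=71: ⌊(72·15+412)/434⌋ − ⌊(71·15+412)/434⌋ = ⌊1492/434⌋ − ⌊1477/434⌋ = 3 − 3 = 0
n=72: ⌊(73·15+412)/434⌋ − ⌊(72·15+412)/434⌋ = ⌊1507/434⌋ − ⌊1492/434⌋ = 3 − 3 = 0
n=73: ⌊(74·15+412)/434⌋ − ⌊(73·15+412)/434⌋ = ⌊1522/434⌋ − ⌊1507/434⌋ = 3 − 3 = 0
n=74: ⌊(75·15+412)/434⌋ − ⌊(74·15+412)/434⌋ = ⌊1537/434⌋ − ⌊1522/434⌋ = 3 − 3 = 0
n=75: ⌊(76·15+412)/434⌋ − ⌊(75·15+412)/434⌋ = ⌊1552/434⌋ − ⌊1537/434⌋ = 3 − 3 = 0
n=76: ⌊(77·15+412)/434⌋ − ⌊(76·15+412)/434⌋ = ⌊1567/434⌋ − ⌊1552/434⌋ = 3 − 3 = 0
n=77: ⌊(78·15+412)/434⌋ − ⌊(77·15+412)/434⌋ = ⌊1582/434⌋ − ⌊1567/434⌋ = 3 − 3 = 0
n=78: ⌊(79·15+412)/434⌋ − ⌊(78·15+412)/434⌋ = ⌊1597/434⌋ − ⌊1582/434⌋ = 3 − 3 = 0
n=79: ⌊(80·15+412)/434⌋ − ⌊(79·15+412)/434⌋ = ⌊1612/434⌋ − ⌊1597/434⌋ = 3 − 3 = 0
n=80: ⌊(81·15+412)/434⌋ − ⌊(80·15+412)/434⌋ = ⌊1627/434⌋ − ⌊1612/434⌋ = 3 − 3 = 0
n=81: ⌊(82·15+412)/434⌋ − ⌊(81·15+412)/434⌋ = ⌊1642/434⌋ − ⌊1627/434⌋ = 3 − 3 = 0
n=82: ⌊(83·15+412)/434⌋ − ⌊(82·15+412)/434⌋ = ⌊1657/434⌋ − ⌊1642/434⌋ = 3 − 3 = 0
n=83: ⌊(84·15+412)/434⌋ − ⌊(83·15+412)/434⌋ = ⌊1672/434⌋ − ⌊1657/434⌋ = 3 − 3 = 0
n=84: ⌊(85·15+412)/434⌋ − ⌊(84·15+412)/434⌋ = ⌊1687/434⌋ − ⌊1672/434⌋ = 3 − 3 = 0
n=85: ⌊(86·15+412)/434⌋ − ⌊(85·15+412)/434⌋ = ⌊1702/434⌋ − ⌊1687/434⌋ = 3 − 3 = 0
n=86: ⌊(87·15+412)/434⌋ − ⌊(86·15+412)/434⌋ = ⌊1717/434⌋ − ⌊1702/434⌋ = 3 − 3 = 0
n=87: ⌊(88·15+412)/434⌋ − ⌊(87·15+412)/434⌋ = ⌊1732/434⌋ − ⌊1717/434⌋ = 3 − 3 = 0
n=88: ⌊(89·15+412)/434⌋ − ⌊(88·15+412)/434⌋ = ⌊1747/434⌋ − ⌊1732/434⌋ = 4 − 3 = 1
n=89: ⌊(90·15+412)/434⌋ − ⌊(89·15+412)/434⌋ = ⌊1762/434⌋ − ⌊1747/434⌋ = 4 − 4 = 0
n=90: ⌊(91·15+412)/434⌋ − ⌊(90·15+412)/434⌋ = ⌊1777/434⌋ − ⌊1762/434⌋ = 4 − 4 = 0
n=91: ⌊(92·15+412)/434⌋ − ⌊(91·15+412)/434⌋ = ⌊1792/434⌋ − ⌊1777/434⌋ = 4 − 4 = 0
n=92: ⌊(93·15+412)/434⌋ − ⌊(92·15+412)/434⌋ = ⌊1807/434⌋ − ⌊1792/434⌋ = 4 − 4 = 0
n=93: ⌊(94·15+412)/434⌋ − ⌊(93·15+412)/434⌋ = ⌊1822/434⌋ − ⌊1807/434⌋ = 4 − 4 = 0

0100000000000000000000000000001000000000000000000000000000010000000000000000000000000000100000


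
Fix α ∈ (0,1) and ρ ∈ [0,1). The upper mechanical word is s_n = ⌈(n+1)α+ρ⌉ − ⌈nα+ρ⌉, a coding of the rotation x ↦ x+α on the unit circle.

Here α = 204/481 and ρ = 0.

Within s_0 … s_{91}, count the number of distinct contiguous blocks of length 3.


t_n = ⌈(n·204)/481⌉ for n = 0 … 92:
  n=0…9: ⌈0/481⌉=0 ⌈204/481⌉=1 ⌈408/481⌉=1 ⌈612/481⌉=2 ⌈816/481⌉=2 ⌈1020/481⌉=3 ⌈1224/481⌉=3 ⌈1428/481⌉=3 ⌈1632/481⌉=4 ⌈1836/481⌉=4
  n=10…19: ⌈2040/481⌉=5 ⌈2244/481⌉=5 ⌈2448/481⌉=6 ⌈2652/481⌉=6 ⌈2856/481⌉=6 ⌈3060/481⌉=7 ⌈3264/481⌉=7 ⌈3468/481⌉=8 ⌈3672/481⌉=8 ⌈3876/481⌉=9
  n=20…29: ⌈4080/481⌉=9 ⌈4284/481⌉=9 ⌈4488/481⌉=10 ⌈4692/481⌉=10 ⌈4896/481⌉=11 ⌈5100/481⌉=11 ⌈5304/481⌉=12 ⌈5508/481⌉=12 ⌈5712/481⌉=12 ⌈5916/481⌉=13
  n=30…39: ⌈6120/481⌉=13 ⌈6324/481⌉=14 ⌈6528/481⌉=14 ⌈6732/481⌉=14 ⌈6936/481⌉=15 ⌈7140/481⌉=15 ⌈7344/481⌉=16 ⌈7548/481⌉=16 ⌈7752/481⌉=17 ⌈7956/481⌉=17
  n=40…49: ⌈8160/481⌉=17 ⌈8364/481⌉=18 ⌈8568/481⌉=18 ⌈8772/481⌉=19 ⌈8976/481⌉=19 ⌈9180/481⌉=20 ⌈9384/481⌉=20 ⌈9588/481⌉=20 ⌈9792/481⌉=21 ⌈9996/481⌉=21
  n=50…59: ⌈10200/481⌉=22 ⌈10404/481⌉=22 ⌈10608/481⌉=23 ⌈10812/481⌉=23 ⌈11016/481⌉=23 ⌈11220/481⌉=24 ⌈11424/481⌉=24 ⌈11628/481⌉=25 ⌈11832/481⌉=25 ⌈12036/481⌉=26
  n=60…69: ⌈12240/481⌉=26 ⌈12444/481⌉=26 ⌈12648/481⌉=27 ⌈12852/481⌉=27 ⌈13056/481⌉=28 ⌈13260/481⌉=28 ⌈13464/481⌉=28 ⌈13668/481⌉=29 ⌈13872/481⌉=29 ⌈14076/481⌉=30
  n=70…79: ⌈14280/481⌉=30 ⌈14484/481⌉=31 ⌈14688/481⌉=31 ⌈14892/481⌉=31 ⌈15096/481⌉=32 ⌈15300/481⌉=32 ⌈15504/481⌉=33 ⌈15708/481⌉=33 ⌈15912/481⌉=34 ⌈16116/481⌉=34
  n=80…89: ⌈16320/481⌉=34 ⌈16524/481⌉=35 ⌈16728/481⌉=35 ⌈16932/481⌉=36 ⌈17136/481⌉=36 ⌈17340/481⌉=37 ⌈17544/481⌉=37 ⌈17748/481⌉=37 ⌈17952/481⌉=38 ⌈18156/481⌉=38
  n=90…92: ⌈18360/481⌉=39 ⌈18564/481⌉=39 ⌈18768/481⌉=40
s_n = t_(n+1) − t_n for n = 0 … 91 gives
prefix = 10101001010100101010010101001010010101001010100101010010101001010010101001010100101010010101
slide a length-3 window over [0..2] … [89..91] (90 windows); first occurrence of each distinct factor:
  [  0..  2] 101
  [  1..  3] 010
  [  4..  6] 100
  [  5..  7] 001
  (the other 86 windows repeat one of these)
distinct factors: {001, 010, 100, 101}
count = 4  (Sturmian bound for length 3 is 4)

4


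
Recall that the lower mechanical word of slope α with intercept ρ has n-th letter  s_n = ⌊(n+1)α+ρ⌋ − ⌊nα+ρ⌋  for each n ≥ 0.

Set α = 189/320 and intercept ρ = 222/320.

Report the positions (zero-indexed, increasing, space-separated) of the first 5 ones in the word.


0 2 3 5 7

n=0: ⌊411/320⌋−⌊222/320⌋ = 1−0 = 1  ← one
n=1: ⌊600/320⌋−⌊411/320⌋ = 1−1 = 0
n=2: ⌊789/320⌋−⌊600/320⌋ = 2−1 = 1  ← one
n=3: ⌊978/320⌋−⌊789/320⌋ = 3−2 = 1  ← one
n=4: ⌊1167/320⌋−⌊978/320⌋ = 3−3 = 0
n=5: ⌊1356/320⌋−⌊1167/320⌋ = 4−3 = 1  ← one
n=6: ⌊1545/320⌋−⌊1356/320⌋ = 4−4 = 0
n=7: ⌊1734/320⌋−⌊1545/320⌋ = 5−4 = 1  ← one
positions of the first 5 ones: 0 2 3 5 7


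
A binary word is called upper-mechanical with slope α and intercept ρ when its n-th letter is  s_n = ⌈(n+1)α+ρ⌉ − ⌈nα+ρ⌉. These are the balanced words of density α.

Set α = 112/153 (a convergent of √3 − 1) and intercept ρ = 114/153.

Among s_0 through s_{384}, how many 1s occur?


#1s = Σ_{n=0}^{384} s_n = Σ_{n=0}^{384} (⌈(n+1)α+ρ⌉ − ⌈nα+ρ⌉)
the sum telescopes: every ⌈nα+ρ⌉ with 0 < n < 385 appears once with + and once with −, leaving ⌈385α+ρ⌉ − ⌈0·α+ρ⌉
385α + ρ = (385·112 + 114) / 153 = 43234/153
ρ = 114/153
⌈43234/153⌉ = 283,  ⌈114/153⌉ = 1
#1s = 283 − 1 = 282

282


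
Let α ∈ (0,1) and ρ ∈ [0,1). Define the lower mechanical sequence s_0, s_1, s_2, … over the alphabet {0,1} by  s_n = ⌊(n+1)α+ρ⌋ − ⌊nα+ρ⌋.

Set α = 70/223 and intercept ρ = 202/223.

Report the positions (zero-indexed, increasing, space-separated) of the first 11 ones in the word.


0 3 6 9 13 16 19 22 25 28 32

n=0: ⌊272/223⌋−⌊202/223⌋ = 1−0 = 1  ← one
n=1: ⌊342/223⌋−⌊272/223⌋ = 1−1 = 0
n=2: ⌊412/223⌋−⌊342/223⌋ = 1−1 = 0
n=3: ⌊482/223⌋−⌊412/223⌋ = 2−1 = 1  ← one
n=4: ⌊552/223⌋−⌊482/223⌋ = 2−2 = 0
n=5: ⌊622/223⌋−⌊552/223⌋ = 2−2 = 0
n=6: ⌊692/223⌋−⌊622/223⌋ = 3−2 = 1  ← one
n=7: ⌊762/223⌋−⌊692/223⌋ = 3−3 = 0
n=8: ⌊832/223⌋−⌊762/223⌋ = 3−3 = 0
n=9: ⌊902/223⌋−⌊832/223⌋ = 4−3 = 1  ← one
n=10: ⌊972/223⌋−⌊902/223⌋ = 4−4 = 0
n=11: ⌊1042/223⌋−⌊972/223⌋ = 4−4 = 0
n=12: ⌊1112/223⌋−⌊1042/223⌋ = 4−4 = 0
n=13: ⌊1182/223⌋−⌊1112/223⌋ = 5−4 = 1  ← one
n=14: ⌊1252/223⌋−⌊1182/223⌋ = 5−5 = 0
n=15: ⌊1322/223⌋−⌊1252/223⌋ = 5−5 = 0
n=16: ⌊1392/223⌋−⌊1322/223⌋ = 6−5 = 1  ← one
n=17: ⌊1462/223⌋−⌊1392/223⌋ = 6−6 = 0
n=18: ⌊1532/223⌋−⌊1462/223⌋ = 6−6 = 0
n=19: ⌊1602/223⌋−⌊1532/223⌋ = 7−6 = 1  ← one
n=20: ⌊1672/223⌋−⌊1602/223⌋ = 7−7 = 0
n=21: ⌊1742/223⌋−⌊1672/223⌋ = 7−7 = 0
n=22: ⌊1812/223⌋−⌊1742/223⌋ = 8−7 = 1  ← one
n=23: ⌊1882/223⌋−⌊1812/223⌋ = 8−8 = 0
n=24: ⌊1952/223⌋−⌊1882/223⌋ = 8−8 = 0
n=25: ⌊2022/223⌋−⌊1952/223⌋ = 9−8 = 1  ← one
n=26: ⌊2092/223⌋−⌊2022/223⌋ = 9−9 = 0
n=27: ⌊2162/223⌋−⌊2092/223⌋ = 9−9 = 0
n=28: ⌊2232/223⌋−⌊2162/223⌋ = 10−9 = 1  ← one
n=29: ⌊2302/223⌋−⌊2232/223⌋ = 10−10 = 0
n=30: ⌊2372/223⌋−⌊2302/223⌋ = 10−10 = 0
n=31: ⌊2442/223⌋−⌊2372/223⌋ = 10−10 = 0
n=32: ⌊2512/223⌋−⌊2442/223⌋ = 11−10 = 1  ← one
positions of the first 11 ones: 0 3 6 9 13 16 19 22 25 28 32


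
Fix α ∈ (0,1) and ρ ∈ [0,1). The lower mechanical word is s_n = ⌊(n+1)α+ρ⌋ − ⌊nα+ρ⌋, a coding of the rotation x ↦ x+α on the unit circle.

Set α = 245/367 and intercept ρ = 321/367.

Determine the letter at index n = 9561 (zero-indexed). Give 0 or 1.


1

(n+1)α + ρ = (9562·245 + 321) / 367 = 2343011/367
nα + ρ     = (9561·245 + 321) / 367 = 2342766/367
⌊2343011/367⌋ = 6384,  ⌊2342766/367⌋ = 6383
s_{9561} = 6384 − 6383 = 1


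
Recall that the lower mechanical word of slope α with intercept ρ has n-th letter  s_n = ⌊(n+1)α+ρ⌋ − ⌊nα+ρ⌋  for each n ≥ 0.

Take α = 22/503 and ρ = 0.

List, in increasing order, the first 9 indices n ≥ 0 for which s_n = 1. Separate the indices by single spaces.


22 45 68 91 114 137 160 182 205

n=0: ⌊22/503⌋−⌊0/503⌋ = 0−0 = 0
n=1: ⌊44/503⌋−⌊22/503⌋ = 0−0 = 0
  …
n=22: ⌊506/503⌋−⌊484/503⌋ = 1−0 = 1  ← one
n=23: ⌊528/503⌋−⌊506/503⌋ = 1−1 = 0
n=24: ⌊550/503⌋−⌊528/503⌋ = 1−1 = 0
  …
n=45: ⌊1012/503⌋−⌊990/503⌋ = 2−1 = 1  ← one
n=46: ⌊1034/503⌋−⌊1012/503⌋ = 2−2 = 0
n=47: ⌊1056/503⌋−⌊1034/503⌋ = 2−2 = 0
  …
n=68: ⌊1518/503⌋−⌊1496/503⌋ = 3−2 = 1  ← one
n=69: ⌊1540/503⌋−⌊1518/503⌋ = 3−3 = 0
n=70: ⌊1562/503⌋−⌊1540/503⌋ = 3−3 = 0
  …
n=91: ⌊2024/503⌋−⌊2002/503⌋ = 4−3 = 1  ← one
n=92: ⌊2046/503⌋−⌊2024/503⌋ = 4−4 = 0
n=93: ⌊2068/503⌋−⌊2046/503⌋ = 4−4 = 0
  …
n=114: ⌊2530/503⌋−⌊2508/503⌋ = 5−4 = 1  ← one
n=115: ⌊2552/503⌋−⌊2530/503⌋ = 5−5 = 0
n=116: ⌊2574/503⌋−⌊2552/503⌋ = 5−5 = 0
  …
n=137: ⌊3036/503⌋−⌊3014/503⌋ = 6−5 = 1  ← one
n=138: ⌊3058/503⌋−⌊3036/503⌋ = 6−6 = 0
n=139: ⌊3080/503⌋−⌊3058/503⌋ = 6−6 = 0
  …
n=160: ⌊3542/503⌋−⌊3520/503⌋ = 7−6 = 1  ← one
n=161: ⌊3564/503⌋−⌊3542/503⌋ = 7−7 = 0
n=162: ⌊3586/503⌋−⌊3564/503⌋ = 7−7 = 0
  …
n=182: ⌊4026/503⌋−⌊4004/503⌋ = 8−7 = 1  ← one
n=183: ⌊4048/503⌋−⌊4026/503⌋ = 8−8 = 0
n=184: ⌊4070/503⌋−⌊4048/503⌋ = 8−8 = 0
  …
n=205: ⌊4532/503⌋−⌊4510/503⌋ = 9−8 = 1  ← one
positions of the first 9 ones: 22 45 68 91 114 137 160 182 205


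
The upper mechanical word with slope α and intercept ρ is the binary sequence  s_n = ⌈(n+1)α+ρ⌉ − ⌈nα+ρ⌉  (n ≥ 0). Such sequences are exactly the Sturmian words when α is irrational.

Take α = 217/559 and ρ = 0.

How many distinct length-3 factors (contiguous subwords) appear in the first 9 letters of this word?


t_n = ⌈(n·217)/559⌉ for n = 0 … 9:
  n=0…9: ⌈0/559⌉=0 ⌈217/559⌉=1 ⌈434/559⌉=1 ⌈651/559⌉=2 ⌈868/559⌉=2 ⌈1085/559⌉=2 ⌈1302/559⌉=3 ⌈1519/559⌉=3 ⌈1736/559⌉=4 ⌈1953/559⌉=4
s_n = t_(n+1) − t_n for n = 0 … 8 gives
prefix = 101001010
slide a length-3 window over [0..2] … [6..8] (7 windows); first occurrence of each distinct factor:
  [  0..  2] 101
  [  1..  3] 010
  [  2..  4] 100
  [  3..  5] 001
  (the other 3 windows repeat one of these)
distinct factors: {001, 010, 100, 101}
count = 4  (Sturmian bound for length 3 is 4)

4


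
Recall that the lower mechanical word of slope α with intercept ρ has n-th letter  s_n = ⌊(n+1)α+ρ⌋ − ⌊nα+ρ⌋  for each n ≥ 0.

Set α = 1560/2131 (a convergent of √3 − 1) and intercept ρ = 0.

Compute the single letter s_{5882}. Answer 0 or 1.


(n+1)α + ρ = (5883·1560) / 2131 = 9177480/2131
nα + ρ     = (5882·1560) / 2131 = 9175920/2131
⌊9177480/2131⌋ = 4306,  ⌊9175920/2131⌋ = 4305
s_{5882} = 4306 − 4305 = 1

1


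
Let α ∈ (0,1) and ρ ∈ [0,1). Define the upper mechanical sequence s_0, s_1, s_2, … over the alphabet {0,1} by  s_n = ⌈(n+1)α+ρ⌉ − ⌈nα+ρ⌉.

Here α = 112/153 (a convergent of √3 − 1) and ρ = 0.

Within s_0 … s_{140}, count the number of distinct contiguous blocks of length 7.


t_n = ⌈(n·112)/153⌉ for n = 0 … 141:
  n=0…9: ⌈0/153⌉=0 ⌈112/153⌉=1 ⌈224/153⌉=2 ⌈336/153⌉=3 ⌈448/153⌉=3 ⌈560/153⌉=4 ⌈672/153⌉=5 ⌈784/153⌉=6 ⌈896/153⌉=6 ⌈1008/153⌉=7
  n=10…19: ⌈1120/153⌉=8 ⌈1232/153⌉=9 ⌈1344/153⌉=9 ⌈1456/153⌉=10 ⌈1568/153⌉=11 ⌈1680/153⌉=11 ⌈1792/153⌉=12 ⌈1904/153⌉=13 ⌈2016/153⌉=14 ⌈2128/153⌉=14
  n=20…29: ⌈2240/153⌉=15 ⌈2352/153⌉=16 ⌈2464/153⌉=17 ⌈2576/153⌉=17 ⌈2688/153⌉=18 ⌈2800/153⌉=19 ⌈2912/153⌉=20 ⌈3024/153⌉=20 ⌈3136/153⌉=21 ⌈3248/153⌉=22
  n=30…39: ⌈3360/153⌉=22 ⌈3472/153⌉=23 ⌈3584/153⌉=24 ⌈3696/153⌉=25 ⌈3808/153⌉=25 ⌈3920/153⌉=26 ⌈4032/153⌉=27 ⌈4144/153⌉=28 ⌈4256/153⌉=28 ⌈4368/153⌉=29
  n=40…49: ⌈4480/153⌉=30 ⌈4592/153⌉=31 ⌈4704/153⌉=31 ⌈4816/153⌉=32 ⌈4928/153⌉=33 ⌈5040/153⌉=33 ⌈5152/153⌉=34 ⌈5264/153⌉=35 ⌈5376/153⌉=36 ⌈5488/153⌉=36
  n=50…59: ⌈5600/153⌉=37 ⌈5712/153⌉=38 ⌈5824/153⌉=39 ⌈5936/153⌉=39 ⌈6048/153⌉=40 ⌈6160/153⌉=41 ⌈6272/153⌉=41 ⌈6384/153⌉=42 ⌈6496/153⌉=43 ⌈6608/153⌉=44
  n=60…69: ⌈6720/153⌉=44 ⌈6832/153⌉=45 ⌈6944/153⌉=46 ⌈7056/153⌉=47 ⌈7168/153⌉=47 ⌈7280/153⌉=48 ⌈7392/153⌉=49 ⌈7504/153⌉=50 ⌈7616/153⌉=50 ⌈7728/153⌉=51
  n=70…79: ⌈7840/153⌉=52 ⌈7952/153⌉=52 ⌈8064/153⌉=53 ⌈8176/153⌉=54 ⌈8288/153⌉=55 ⌈8400/153⌉=55 ⌈8512/153⌉=56 ⌈8624/153⌉=57 ⌈8736/153⌉=58 ⌈8848/153⌉=58
  n=80…89: ⌈8960/153⌉=59 ⌈9072/153⌉=60 ⌈9184/153⌉=61 ⌈9296/153⌉=61 ⌈9408/153⌉=62 ⌈9520/153⌉=63 ⌈9632/153⌉=63 ⌈9744/153⌉=64 ⌈9856/153⌉=65 ⌈9968/153⌉=66
  n=90…99: ⌈10080/153⌉=66 ⌈10192/153⌉=67 ⌈10304/153⌉=68 ⌈10416/153⌉=69 ⌈10528/153⌉=69 ⌈10640/153⌉=70 ⌈10752/153⌉=71 ⌈10864/153⌉=72 ⌈10976/153⌉=72 ⌈11088/153⌉=73
  n=100…109: ⌈11200/153⌉=74 ⌈11312/153⌉=74 ⌈11424/153⌉=75 ⌈11536/153⌉=76 ⌈11648/153⌉=77 ⌈11760/153⌉=77 ⌈11872/153⌉=78 ⌈11984/153⌉=79 ⌈12096/153⌉=80 ⌈12208/153⌉=80
  n=110…119: ⌈12320/153⌉=81 ⌈12432/153⌉=82 ⌈12544/153⌉=82 ⌈12656/153⌉=83 ⌈12768/153⌉=84 ⌈12880/153⌉=85 ⌈12992/153⌉=85 ⌈13104/153⌉=86 ⌈13216/153⌉=87 ⌈13328/153⌉=88
  n=120…129: ⌈13440/153⌉=88 ⌈13552/153⌉=89 ⌈13664/153⌉=90 ⌈13776/153⌉=91 ⌈13888/153⌉=91 ⌈14000/153⌉=92 ⌈14112/153⌉=93 ⌈14224/153⌉=93 ⌈14336/153⌉=94 ⌈14448/153⌉=95
  n=130…139: ⌈14560/153⌉=96 ⌈14672/153⌉=96 ⌈14784/153⌉=97 ⌈14896/153⌉=98 ⌈15008/153⌉=99 ⌈15120/153⌉=99 ⌈15232/153⌉=100 ⌈15344/153⌉=101 ⌈15456/153⌉=102 ⌈15568/153⌉=102
  n=140…141: ⌈15680/153⌉=103 ⌈15792/153⌉=104
s_n = t_(n+1) − t_n for n = 0 … 140 gives
prefix = 111011101110110111011101110110111011101110110111011101101110111011101101110111011101101110111011101101110111011011101110111011011101110111011
slide a length-7 window over [0..6] … [134..140] (135 windows); first occurrence of each distinct factor:
  [  0..  6] 1110111
  [  1..  7] 1101110
  [  2..  8] 1011101
  [  3..  9] 0111011
  [  8.. 14] 1110110
  [  9.. 15] 1101101
  [ 10.. 16] 1011011
  [ 11.. 17] 0110111
  (the other 127 windows repeat one of these)
distinct factors: {0110111, 0111011, 1011011, 1011101, 1101101, 1101110, 1110110, 1110111}
count = 8  (Sturmian bound for length 7 is 8)

8


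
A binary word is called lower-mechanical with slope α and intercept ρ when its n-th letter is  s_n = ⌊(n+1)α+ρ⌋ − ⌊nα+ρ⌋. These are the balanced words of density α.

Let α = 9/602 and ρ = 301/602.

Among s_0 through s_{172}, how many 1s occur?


3

#1s = Σ_{n=0}^{172} s_n = Σ_{n=0}^{172} (⌊(n+1)α+ρ⌋ − ⌊nα+ρ⌋)
the sum telescopes: every ⌊nα+ρ⌋ with 0 < n < 173 appears once with + and once with −, leaving ⌊173α+ρ⌋ − ⌊0·α+ρ⌋
173α + ρ = (173·9 + 301) / 602 = 1858/602
ρ = 301/602
⌊1858/602⌋ = 3,  ⌊301/602⌋ = 0
#1s = 3 − 0 = 3


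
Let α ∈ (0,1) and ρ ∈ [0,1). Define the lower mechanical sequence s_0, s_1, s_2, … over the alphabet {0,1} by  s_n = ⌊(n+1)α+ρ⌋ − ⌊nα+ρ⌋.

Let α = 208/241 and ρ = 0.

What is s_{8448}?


(n+1)α + ρ = (8449·208) / 241 = 1757392/241
nα + ρ     = (8448·208) / 241 = 1757184/241
⌊1757392/241⌋ = 7292,  ⌊1757184/241⌋ = 7291
s_{8448} = 7292 − 7291 = 1

1


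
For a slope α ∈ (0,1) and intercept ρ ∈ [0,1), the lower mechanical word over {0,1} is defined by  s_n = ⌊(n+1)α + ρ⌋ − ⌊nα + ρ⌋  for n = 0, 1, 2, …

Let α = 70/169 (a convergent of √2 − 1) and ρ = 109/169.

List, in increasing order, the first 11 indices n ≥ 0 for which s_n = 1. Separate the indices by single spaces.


n=0: ⌊179/169⌋−⌊109/169⌋ = 1−0 = 1  ← one
n=1: ⌊249/169⌋−⌊179/169⌋ = 1−1 = 0
n=2: ⌊319/169⌋−⌊249/169⌋ = 1−1 = 0
n=3: ⌊389/169⌋−⌊319/169⌋ = 2−1 = 1  ← one
n=4: ⌊459/169⌋−⌊389/169⌋ = 2−2 = 0
n=5: ⌊529/169⌋−⌊459/169⌋ = 3−2 = 1  ← one
n=6: ⌊599/169⌋−⌊529/169⌋ = 3−3 = 0
n=7: ⌊669/169⌋−⌊599/169⌋ = 3−3 = 0
n=8: ⌊739/169⌋−⌊669/169⌋ = 4−3 = 1  ← one
n=9: ⌊809/169⌋−⌊739/169⌋ = 4−4 = 0
n=10: ⌊879/169⌋−⌊809/169⌋ = 5−4 = 1  ← one
n=11: ⌊949/169⌋−⌊879/169⌋ = 5−5 = 0
n=12: ⌊1019/169⌋−⌊949/169⌋ = 6−5 = 1  ← one
n=13: ⌊1089/169⌋−⌊1019/169⌋ = 6−6 = 0
n=14: ⌊1159/169⌋−⌊1089/169⌋ = 6−6 = 0
n=15: ⌊1229/169⌋−⌊1159/169⌋ = 7−6 = 1  ← one
n=16: ⌊1299/169⌋−⌊1229/169⌋ = 7−7 = 0
n=17: ⌊1369/169⌋−⌊1299/169⌋ = 8−7 = 1  ← one
n=18: ⌊1439/169⌋−⌊1369/169⌋ = 8−8 = 0
n=19: ⌊1509/169⌋−⌊1439/169⌋ = 8−8 = 0
n=20: ⌊1579/169⌋−⌊1509/169⌋ = 9−8 = 1  ← one
n=21: ⌊1649/169⌋−⌊1579/169⌋ = 9−9 = 0
n=22: ⌊1719/169⌋−⌊1649/169⌋ = 10−9 = 1  ← one
n=23: ⌊1789/169⌋−⌊1719/169⌋ = 10−10 = 0
n=24: ⌊1859/169⌋−⌊1789/169⌋ = 11−10 = 1  ← one
positions of the first 11 ones: 0 3 5 8 10 12 15 17 20 22 24

0 3 5 8 10 12 15 17 20 22 24


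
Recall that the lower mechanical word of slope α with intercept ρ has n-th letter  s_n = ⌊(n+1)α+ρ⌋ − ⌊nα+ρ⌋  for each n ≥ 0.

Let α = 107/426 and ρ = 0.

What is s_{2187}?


(n+1)α + ρ = (2188·107) / 426 = 234116/426
nα + ρ     = (2187·107) / 426 = 234009/426
⌊234116/426⌋ = 549,  ⌊234009/426⌋ = 549
s_{2187} = 549 − 549 = 0

0


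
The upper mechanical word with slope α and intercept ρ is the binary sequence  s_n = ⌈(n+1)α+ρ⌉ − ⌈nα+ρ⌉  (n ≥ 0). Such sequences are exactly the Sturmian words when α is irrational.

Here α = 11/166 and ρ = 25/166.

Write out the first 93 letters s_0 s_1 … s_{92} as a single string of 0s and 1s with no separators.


000000000000100000000000000100000000000000010000000000000010000000000000010000000000000010000

n=0: ⌈(1·11+25)/166⌉ − ⌈(0·11+25)/166⌉ = ⌈36/166⌉ − ⌈25/166⌉ = 1 − 1 = 0
n=1: ⌈(2·11+25)/166⌉ − ⌈(1·11+25)/166⌉ = ⌈47/166⌉ − ⌈36/166⌉ = 1 − 1 = 0
n=2: ⌈(3·11+25)/166⌉ − ⌈(2·11+25)/166⌉ = ⌈58/166⌉ − ⌈47/166⌉ = 1 − 1 = 0
n=3: ⌈(4·11+25)/166⌉ − ⌈(3·11+25)/166⌉ = ⌈69/166⌉ − ⌈58/166⌉ = 1 − 1 = 0
n=4: ⌈(5·11+25)/166⌉ − ⌈(4·11+25)/166⌉ = ⌈80/166⌉ − ⌈69/166⌉ = 1 − 1 = 0
n=5: ⌈(6·11+25)/166⌉ − ⌈(5·11+25)/166⌉ = ⌈91/166⌉ − ⌈80/166⌉ = 1 − 1 = 0
n=6: ⌈(7·11+25)/166⌉ − ⌈(6·11+25)/166⌉ = ⌈102/166⌉ − ⌈91/166⌉ = 1 − 1 = 0
n=7: ⌈(8·11+25)/166⌉ − ⌈(7·11+25)/166⌉ = ⌈113/166⌉ − ⌈102/166⌉ = 1 − 1 = 0
n=8: ⌈(9·11+25)/166⌉ − ⌈(8·11+25)/166⌉ = ⌈124/166⌉ − ⌈113/166⌉ = 1 − 1 = 0
n=9: ⌈(10·11+25)/166⌉ − ⌈(9·11+25)/166⌉ = ⌈135/166⌉ − ⌈124/166⌉ = 1 − 1 = 0
n=10: ⌈(11·11+25)/166⌉ − ⌈(10·11+25)/166⌉ = ⌈146/166⌉ − ⌈135/166⌉ = 1 − 1 = 0
n=11: ⌈(12·11+25)/166⌉ − ⌈(11·11+25)/166⌉ = ⌈157/166⌉ − ⌈146/166⌉ = 1 − 1 = 0
n=12: ⌈(13·11+25)/166⌉ − ⌈(12·11+25)/166⌉ = ⌈168/166⌉ − ⌈157/166⌉ = 2 − 1 = 1
n=13: ⌈(14·11+25)/166⌉ − ⌈(13·11+25)/166⌉ = ⌈179/166⌉ − ⌈168/166⌉ = 2 − 2 = 0
n=14: ⌈(15·11+25)/166⌉ − ⌈(14·11+25)/166⌉ = ⌈190/166⌉ − ⌈179/166⌉ = 2 − 2 = 0
n=15: ⌈(16·11+25)/166⌉ − ⌈(15·11+25)/166⌉ = ⌈201/166⌉ − ⌈190/166⌉ = 2 − 2 = 0
n=16: ⌈(17·11+25)/166⌉ − ⌈(16·11+25)/166⌉ = ⌈212/166⌉ − ⌈201/166⌉ = 2 − 2 = 0
n=17: ⌈(18·11+25)/166⌉ − ⌈(17·11+25)/166⌉ = ⌈223/166⌉ − ⌈212/166⌉ = 2 − 2 = 0
n=18: ⌈(19·11+25)/166⌉ − ⌈(18·11+25)/166⌉ = ⌈234/166⌉ − ⌈223/166⌉ = 2 − 2 = 0
n=19: ⌈(20·11+25)/166⌉ − ⌈(19·11+25)/166⌉ = ⌈245/166⌉ − ⌈234/166⌉ = 2 − 2 = 0
n=20: ⌈(21·11+25)/166⌉ − ⌈(20·11+25)/166⌉ = ⌈256/166⌉ − ⌈245/166⌉ = 2 − 2 = 0
n=21: ⌈(22·11+25)/166⌉ − ⌈(21·11+25)/166⌉ = ⌈267/166⌉ − ⌈256/166⌉ = 2 − 2 = 0
n=22: ⌈(23·11+25)/166⌉ − ⌈(22·11+25)/166⌉ = ⌈278/166⌉ − ⌈267/166⌉ = 2 − 2 = 0
n=23: ⌈(24·11+25)/166⌉ − ⌈(23·11+25)/166⌉ = ⌈289/166⌉ − ⌈278/166⌉ = 2 − 2 = 0
n=24: ⌈(25·11+25)/166⌉ − ⌈(24·11+25)/166⌉ = ⌈300/166⌉ − ⌈289/166⌉ = 2 − 2 = 0
n=25: ⌈(26·11+25)/166⌉ − ⌈(25·11+25)/166⌉ = ⌈311/166⌉ − ⌈300/166⌉ = 2 − 2 = 0
n=26: ⌈(27·11+25)/166⌉ − ⌈(26·11+25)/166⌉ = ⌈322/166⌉ − ⌈311/166⌉ = 2 − 2 = 0
n=27: ⌈(28·11+25)/166⌉ − ⌈(27·11+25)/166⌉ = ⌈333/166⌉ − ⌈322/166⌉ = 3 − 2 = 1
n=28: ⌈(29·11+25)/166⌉ − ⌈(28·11+25)/166⌉ = ⌈344/166⌉ − ⌈333/166⌉ = 3 − 3 = 0
n=29: ⌈(30·11+25)/166⌉ − ⌈(29·11+25)/166⌉ = ⌈355/166⌉ − ⌈344/166⌉ = 3 − 3 = 0
n=30: ⌈(31·11+25)/166⌉ − ⌈(30·11+25)/166⌉ = ⌈366/166⌉ − ⌈355/166⌉ = 3 − 3 = 0
n=31: ⌈(32·11+25)/166⌉ − ⌈(31·11+25)/166⌉ = ⌈377/166⌉ − ⌈366/166⌉ = 3 − 3 = 0
n=32: ⌈(33·11+25)/166⌉ − ⌈(32·11+25)/166⌉ = ⌈388/166⌉ − ⌈377/166⌉ = 3 − 3 = 0
n=33: ⌈(34·11+25)/166⌉ − ⌈(33·11+25)/166⌉ = ⌈399/166⌉ − ⌈388/166⌉ = 3 − 3 = 0
n=34: ⌈(35·11+25)/166⌉ − ⌈(34·11+25)/166⌉ = ⌈410/166⌉ − ⌈399/166⌉ = 3 − 3 = 0
n=35: ⌈(36·11+25)/166⌉ − ⌈(35·11+25)/166⌉ = ⌈421/166⌉ − ⌈410/166⌉ = 3 − 3 = 0
n=36: ⌈(37·11+25)/166⌉ − ⌈(36·11+25)/166⌉ = ⌈432/166⌉ − ⌈421/166⌉ = 3 − 3 = 0
n=37: ⌈(38·11+25)/166⌉ − ⌈(37·11+25)/166⌉ = ⌈443/166⌉ − ⌈432/166⌉ = 3 − 3 = 0
n=38: ⌈(39·11+25)/166⌉ − ⌈(38·11+25)/166⌉ = ⌈454/166⌉ − ⌈443/166⌉ = 3 − 3 = 0
n=39: ⌈(40·11+25)/166⌉ − ⌈(39·11+25)/166⌉ = ⌈465/166⌉ − ⌈454/166⌉ = 3 − 3 = 0
n=40: ⌈(41·11+25)/166⌉ − ⌈(40·11+25)/166⌉ = ⌈476/166⌉ − ⌈465/166⌉ = 3 − 3 = 0
n=41: ⌈(42·11+25)/166⌉ − ⌈(41·11+25)/166⌉ = ⌈487/166⌉ − ⌈476/166⌉ = 3 − 3 = 0
n=42: ⌈(43·11+25)/166⌉ − ⌈(42·11+25)/166⌉ = ⌈498/166⌉ − ⌈487/166⌉ = 3 − 3 = 0
n=43: ⌈(44·11+25)/166⌉ − ⌈(43·11+25)/166⌉ = ⌈509/166⌉ − ⌈498/166⌉ = 4 − 3 = 1
n=44: ⌈(45·11+25)/166⌉ − ⌈(44·11+25)/166⌉ = ⌈520/166⌉ − ⌈509/166⌉ = 4 − 4 = 0
n=45: ⌈(46·11+25)/166⌉ − ⌈(45·11+25)/166⌉ = ⌈531/166⌉ − ⌈520/166⌉ = 4 − 4 = 0
n=46: ⌈(47·11+25)/166⌉ − ⌈(46·11+25)/166⌉ = ⌈542/166⌉ − ⌈531/166⌉ = 4 − 4 = 0
n=47: ⌈(48·11+25)/166⌉ − ⌈(47·11+25)/166⌉ = ⌈553/166⌉ − ⌈542/166⌉ = 4 − 4 = 0
n=48: ⌈(49·11+25)/166⌉ − ⌈(48·11+25)/166⌉ = ⌈564/166⌉ − ⌈553/166⌉ = 4 − 4 = 0
n=49: ⌈(50·11+25)/166⌉ − ⌈(49·11+25)/166⌉ = ⌈575/166⌉ − ⌈564/166⌉ = 4 − 4 = 0
n=50: ⌈(51·11+25)/166⌉ − ⌈(50·11+25)/166⌉ = ⌈586/166⌉ − ⌈575/166⌉ = 4 − 4 = 0
n=51: ⌈(52·11+25)/166⌉ − ⌈(51·11+25)/166⌉ = ⌈597/166⌉ − ⌈586/166⌉ = 4 − 4 = 0
n=52: ⌈(53·11+25)/166⌉ − ⌈(52·11+25)/166⌉ = ⌈608/166⌉ − ⌈597/166⌉ = 4 − 4 = 0
n=53: ⌈(54·11+25)/166⌉ − ⌈(53·11+25)/166⌉ = ⌈619/166⌉ − ⌈608/166⌉ = 4 − 4 = 0
n=54: ⌈(55·11+25)/166⌉ − ⌈(54·11+25)/166⌉ = ⌈630/166⌉ − ⌈619/166⌉ = 4 − 4 = 0
n=55: ⌈(56·11+25)/166⌉ − ⌈(55·11+25)/166⌉ = ⌈641/166⌉ − ⌈630/166⌉ = 4 − 4 = 0
n=56: ⌈(57·11+25)/166⌉ − ⌈(56·11+25)/166⌉ = ⌈652/166⌉ − ⌈641/166⌉ = 4 − 4 = 0
n=57: ⌈(58·11+25)/166⌉ − ⌈(57·11+25)/166⌉ = ⌈663/166⌉ − ⌈652/166⌉ = 4 − 4 = 0
n=58: ⌈(59·11+25)/166⌉ − ⌈(58·11+25)/166⌉ = ⌈674/166⌉ − ⌈663/166⌉ = 5 − 4 = 1
n=59: ⌈(60·11+25)/166⌉ − ⌈(59·11+25)/166⌉ = ⌈685/166⌉ − ⌈674/166⌉ = 5 − 5 = 0
n=60: ⌈(61·11+25)/166⌉ − ⌈(60·11+25)/166⌉ = ⌈696/166⌉ − ⌈685/166⌉ = 5 − 5 = 0
n=61: ⌈(62·11+25)/166⌉ − ⌈(61·11+25)/166⌉ = ⌈707/166⌉ − ⌈696/166⌉ = 5 − 5 = 0
n=62: ⌈(63·11+25)/166⌉ − ⌈(62·11+25)/166⌉ = ⌈718/166⌉ − ⌈707/166⌉ = 5 − 5 = 0
n=63: ⌈(64·11+25)/166⌉ − ⌈(63·11+25)/166⌉ = ⌈729/166⌉ − ⌈718/166⌉ = 5 − 5 = 0
n=64: ⌈(65·11+25)/166⌉ − ⌈(64·11+25)/166⌉ = ⌈740/166⌉ − ⌈729/166⌉ = 5 − 5 = 0
n=65: ⌈(66·11+25)/166⌉ − ⌈(65·11+25)/166⌉ = ⌈751/166⌉ − ⌈740/166⌉ = 5 − 5 = 0
n=66: ⌈(67·11+25)/166⌉ − ⌈(66·11+25)/166⌉ = ⌈762/166⌉ − ⌈751/166⌉ = 5 − 5 = 0
n=67: ⌈(68·11+25)/166⌉ − ⌈(67·11+25)/166⌉ = ⌈773/166⌉ − ⌈762/166⌉ = 5 − 5 = 0
n=68: ⌈(69·11+25)/166⌉ − ⌈(68·11+25)/166⌉ = ⌈784/166⌉ − ⌈773/166⌉ = 5 − 5 = 0
n=69: ⌈(70·11+25)/166⌉ − ⌈(69·11+25)/166⌉ = ⌈795/166⌉ − ⌈784/166⌉ = 5 − 5 = 0
n=70: ⌈(71·11+25)/166⌉ − ⌈(70·11+25)/166⌉ = ⌈806/166⌉ − ⌈795/166⌉ = 5 − 5 = 0
n=71: ⌈(72·11+25)/166⌉ − ⌈(71·11+25)/166⌉ = ⌈817/166⌉ − ⌈806/166⌉ = 5 − 5 = 0
n=72: ⌈(73·11+25)/166⌉ − ⌈(72·11+25)/166⌉ = ⌈828/166⌉ − ⌈817/166⌉ = 5 − 5 = 0
n=73: ⌈(74·11+25)/166⌉ − ⌈(73·11+25)/166⌉ = ⌈839/166⌉ − ⌈828/166⌉ = 6 − 5 = 1
n=74: ⌈(75·11+25)/166⌉ − ⌈(74·11+25)/166⌉ = ⌈850/166⌉ − ⌈839/166⌉ = 6 − 6 = 0
n=75: ⌈(76·11+25)/166⌉ − ⌈(75·11+25)/166⌉ = ⌈861/166⌉ − ⌈850/166⌉ = 6 − 6 = 0
n=76: ⌈(77·11+25)/166⌉ − ⌈(76·11+25)/166⌉ = ⌈872/166⌉ − ⌈861/166⌉ = 6 − 6 = 0
n=77: ⌈(78·11+25)/166⌉ − ⌈(77·11+25)/166⌉ = ⌈883/166⌉ − ⌈872/166⌉ = 6 − 6 = 0
n=78: ⌈(79·11+25)/166⌉ − ⌈(78·11+25)/166⌉ = ⌈894/166⌉ − ⌈883/166⌉ = 6 − 6 = 0
n=79: ⌈(80·11+25)/166⌉ − ⌈(79·11+25)/166⌉ = ⌈905/166⌉ − ⌈894/166⌉ = 6 − 6 = 0
n=80: ⌈(81·11+25)/166⌉ − ⌈(80·11+25)/166⌉ = ⌈916/166⌉ − ⌈905/166⌉ = 6 − 6 = 0
n=81: ⌈(82·11+25)/166⌉ − ⌈(81·11+25)/166⌉ = ⌈927/166⌉ − ⌈916/166⌉ = 6 − 6 = 0
n=82: ⌈(83·11+25)/166⌉ − ⌈(82·11+25)/166⌉ = ⌈938/166⌉ − ⌈927/166⌉ = 6 − 6 = 0
n=83: ⌈(84·11+25)/166⌉ − ⌈(83·11+25)/166⌉ = ⌈949/166⌉ − ⌈938/166⌉ = 6 − 6 = 0
n=84: ⌈(85·11+25)/166⌉ − ⌈(84·11+25)/166⌉ = ⌈960/166⌉ − ⌈949/166⌉ = 6 − 6 = 0
n=85: ⌈(86·11+25)/166⌉ − ⌈(85·11+25)/166⌉ = ⌈971/166⌉ − ⌈960/166⌉ = 6 − 6 = 0
n=86: ⌈(87·11+25)/166⌉ − ⌈(86·11+25)/166⌉ = ⌈982/166⌉ − ⌈971/166⌉ = 6 − 6 = 0
n=87: ⌈(88·11+25)/166⌉ − ⌈(87·11+25)/166⌉ = ⌈993/166⌉ − ⌈982/166⌉ = 6 − 6 = 0
n=88: ⌈(89·11+25)/166⌉ − ⌈(88·11+25)/166⌉ = ⌈1004/166⌉ − ⌈993/166⌉ = 7 − 6 = 1
n=89: ⌈(90·11+25)/166⌉ − ⌈(89·11+25)/166⌉ = ⌈1015/166⌉ − ⌈1004/166⌉ = 7 − 7 = 0
n=90: ⌈(91·11+25)/166⌉ − ⌈(90·11+25)/166⌉ = ⌈1026/166⌉ − ⌈1015/166⌉ = 7 − 7 = 0
n=91: ⌈(92·11+25)/166⌉ − ⌈(91·11+25)/166⌉ = ⌈1037/166⌉ − ⌈1026/166⌉ = 7 − 7 = 0
n=92: ⌈(93·11+25)/166⌉ − ⌈(92·11+25)/166⌉ = ⌈1048/166⌉ − ⌈1037/166⌉ = 7 − 7 = 0


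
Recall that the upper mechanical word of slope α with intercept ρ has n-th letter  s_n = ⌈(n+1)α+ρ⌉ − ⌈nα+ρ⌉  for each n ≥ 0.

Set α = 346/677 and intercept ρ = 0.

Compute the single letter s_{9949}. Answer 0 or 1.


(n+1)α + ρ = (9950·346) / 677 = 3442700/677
nα + ρ     = (9949·346) / 677 = 3442354/677
⌈3442700/677⌉ = 5086,  ⌈3442354/677⌉ = 5085
s_{9949} = 5086 − 5085 = 1

1


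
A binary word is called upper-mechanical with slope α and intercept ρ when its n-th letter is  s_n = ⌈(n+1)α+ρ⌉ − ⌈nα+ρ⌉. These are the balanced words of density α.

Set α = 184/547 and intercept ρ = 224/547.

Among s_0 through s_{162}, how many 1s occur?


#1s = Σ_{n=0}^{162} s_n = Σ_{n=0}^{162} (⌈(n+1)α+ρ⌉ − ⌈nα+ρ⌉)
the sum telescopes: every ⌈nα+ρ⌉ with 0 < n < 163 appears once with + and once with −, leaving ⌈163α+ρ⌉ − ⌈0·α+ρ⌉
163α + ρ = (163·184 + 224) / 547 = 30216/547
ρ = 224/547
⌈30216/547⌉ = 56,  ⌈224/547⌉ = 1
#1s = 56 − 1 = 55

55
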